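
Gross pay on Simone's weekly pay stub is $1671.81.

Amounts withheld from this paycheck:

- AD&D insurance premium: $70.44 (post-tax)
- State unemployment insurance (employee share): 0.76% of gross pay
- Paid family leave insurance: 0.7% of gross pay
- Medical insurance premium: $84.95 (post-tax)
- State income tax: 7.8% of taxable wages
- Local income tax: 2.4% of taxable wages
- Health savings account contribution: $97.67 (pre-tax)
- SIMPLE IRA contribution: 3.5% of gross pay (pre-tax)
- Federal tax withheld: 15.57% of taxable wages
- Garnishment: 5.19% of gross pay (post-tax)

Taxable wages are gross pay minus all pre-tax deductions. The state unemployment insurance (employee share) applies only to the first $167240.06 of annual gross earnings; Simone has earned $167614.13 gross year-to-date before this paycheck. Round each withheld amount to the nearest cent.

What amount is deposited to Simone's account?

Health savings account contribution: $97.67
SIMPLE IRA contribution: $1671.81 × 0.035 = $58.51
Pre-tax total = $97.67 + $58.51 = $156.18
Taxable wages = $1671.81 − $156.18 = $1515.63
Local income tax: $1515.63 × 0.024 = $36.38
Federal tax withheld: $1515.63 × 0.1557 = $235.98
State income tax: $1515.63 × 0.078 = $118.22
Paid family leave insurance: $1671.81 × 0.007 = $11.70
State unemployment insurance (employee share): annual cap $167240.06 already reached (YTD $167614.13), so $0.00
Garnishment: $1671.81 × 0.0519 = $86.77
AD&D insurance premium: $70.44
Medical insurance premium: $84.95
Total deductions = $97.67 + $58.51 + $36.38 + $235.98 + $118.22 + $11.70 + $0.00 + $86.77 + $70.44 + $84.95 = $800.62
Net pay = $1671.81 − $800.62 = $871.19

$871.19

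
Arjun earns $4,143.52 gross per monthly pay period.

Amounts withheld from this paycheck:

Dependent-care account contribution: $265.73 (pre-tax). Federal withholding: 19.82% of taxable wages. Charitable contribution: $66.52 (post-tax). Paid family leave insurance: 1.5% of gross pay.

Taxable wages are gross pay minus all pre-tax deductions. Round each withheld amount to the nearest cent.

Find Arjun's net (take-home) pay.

Dependent-care account contribution: $265.73
Taxable wages = $4,143.52 − $265.73 = $3,877.79
Federal withholding: $3,877.79 × 0.1982 = $768.58
Paid family leave insurance: $4,143.52 × 0.015 = $62.15
Charitable contribution: $66.52
Total deductions = $265.73 + $768.58 + $62.15 + $66.52 = $1,162.98
Net pay = $4,143.52 − $1,162.98 = $2,980.54

$2,980.54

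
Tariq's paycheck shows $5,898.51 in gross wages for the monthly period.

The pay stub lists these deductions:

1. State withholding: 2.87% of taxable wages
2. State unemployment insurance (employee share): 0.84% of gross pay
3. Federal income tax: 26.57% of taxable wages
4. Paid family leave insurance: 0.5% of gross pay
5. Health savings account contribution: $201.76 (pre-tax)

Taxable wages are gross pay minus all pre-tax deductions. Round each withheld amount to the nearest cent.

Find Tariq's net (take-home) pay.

Health savings account contribution: $201.76
Taxable wages = $5,898.51 − $201.76 = $5,696.75
State withholding: $5,696.75 × 0.0287 = $163.50
Federal income tax: $5,696.75 × 0.2657 = $1,513.63
State unemployment insurance (employee share): $5,898.51 × 0.0084 = $49.55
Paid family leave insurance: $5,898.51 × 0.005 = $29.49
Total deductions = $201.76 + $163.50 + $1,513.63 + $49.55 + $29.49 = $1,957.93
Net pay = $5,898.51 − $1,957.93 = $3,940.58

$3,940.58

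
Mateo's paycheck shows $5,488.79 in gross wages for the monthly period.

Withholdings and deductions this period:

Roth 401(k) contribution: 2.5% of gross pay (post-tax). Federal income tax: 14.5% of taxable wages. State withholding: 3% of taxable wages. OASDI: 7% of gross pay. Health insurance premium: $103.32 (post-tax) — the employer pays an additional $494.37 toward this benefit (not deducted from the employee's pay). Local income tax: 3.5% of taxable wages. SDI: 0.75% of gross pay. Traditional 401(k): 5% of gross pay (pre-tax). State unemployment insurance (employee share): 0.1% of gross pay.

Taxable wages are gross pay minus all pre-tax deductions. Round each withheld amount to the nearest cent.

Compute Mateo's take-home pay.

$3,447.92

Traditional 401(k): $5,488.79 × 0.05 = $274.44
Taxable wages = $5,488.79 − $274.44 = $5,214.35
Local income tax: $5,214.35 × 0.035 = $182.50
Federal income tax: $5,214.35 × 0.145 = $756.08
State withholding: $5,214.35 × 0.03 = $156.43
OASDI: $5,488.79 × 0.07 = $384.22
SDI: $5,488.79 × 0.0075 = $41.17
State unemployment insurance (employee share): $5,488.79 × 0.001 = $5.49
Roth 401(k) contribution: $5,488.79 × 0.025 = $137.22
Health insurance premium: $103.32
(Employer's $494.37 toward health insurance premium is not withheld from the employee.)
Total deductions = $274.44 + $182.50 + $756.08 + $156.43 + $384.22 + $41.17 + $5.49 + $137.22 + $103.32 = $2,040.87
Net pay = $5,488.79 − $2,040.87 = $3,447.92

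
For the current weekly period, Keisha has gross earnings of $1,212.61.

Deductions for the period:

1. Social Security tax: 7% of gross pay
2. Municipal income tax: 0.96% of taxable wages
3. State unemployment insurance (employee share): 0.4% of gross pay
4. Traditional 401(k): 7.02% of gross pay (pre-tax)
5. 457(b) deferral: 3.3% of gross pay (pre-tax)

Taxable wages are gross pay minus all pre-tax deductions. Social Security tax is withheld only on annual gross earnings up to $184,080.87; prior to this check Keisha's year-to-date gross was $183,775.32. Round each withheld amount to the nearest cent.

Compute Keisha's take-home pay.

457(b) deferral: $1,212.61 × 0.033 = $40.02
Traditional 401(k): $1,212.61 × 0.0702 = $85.13
Pre-tax total = $40.02 + $85.13 = $125.15
Taxable wages = $1,212.61 − $125.15 = $1,087.46
Municipal income tax: $1,087.46 × 0.0096 = $10.44
State unemployment insurance (employee share): $1,212.61 × 0.004 = $4.85
Social Security tax: only $184,080.87 − $183,775.32 = $305.55 of this check is subject → $305.55 × 0.07 = $21.39
Total deductions = $40.02 + $85.13 + $10.44 + $4.85 + $21.39 = $161.83
Net pay = $1,212.61 − $161.83 = $1,050.78

$1,050.78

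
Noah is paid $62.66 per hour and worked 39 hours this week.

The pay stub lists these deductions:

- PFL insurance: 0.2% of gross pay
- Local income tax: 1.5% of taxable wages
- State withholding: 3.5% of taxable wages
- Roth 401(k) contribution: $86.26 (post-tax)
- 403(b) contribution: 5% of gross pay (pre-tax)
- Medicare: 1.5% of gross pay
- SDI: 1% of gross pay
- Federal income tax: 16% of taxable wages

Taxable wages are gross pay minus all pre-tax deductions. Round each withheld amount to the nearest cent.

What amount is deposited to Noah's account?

Gross pay: 39 × $62.66 = $2,443.74
403(b) contribution: $2,443.74 × 0.05 = $122.19
Taxable wages = $2,443.74 − $122.19 = $2,321.55
State withholding: $2,321.55 × 0.035 = $81.25
Federal income tax: $2,321.55 × 0.16 = $371.45
Local income tax: $2,321.55 × 0.015 = $34.82
PFL insurance: $2,443.74 × 0.002 = $4.89
SDI: $2,443.74 × 0.01 = $24.44
Medicare: $2,443.74 × 0.015 = $36.66
Roth 401(k) contribution: $86.26
Total deductions = $122.19 + $81.25 + $371.45 + $34.82 + $4.89 + $24.44 + $36.66 + $86.26 = $761.96
Net pay = $2,443.74 − $761.96 = $1,681.78

$1,681.78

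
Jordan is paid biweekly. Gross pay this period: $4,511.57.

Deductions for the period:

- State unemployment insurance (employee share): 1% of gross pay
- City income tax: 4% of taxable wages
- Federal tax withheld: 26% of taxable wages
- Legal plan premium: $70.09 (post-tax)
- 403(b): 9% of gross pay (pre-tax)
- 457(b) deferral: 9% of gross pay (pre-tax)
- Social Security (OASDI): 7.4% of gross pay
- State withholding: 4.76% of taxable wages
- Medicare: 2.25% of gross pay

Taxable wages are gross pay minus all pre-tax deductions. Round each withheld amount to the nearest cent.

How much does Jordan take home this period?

403(b): $4,511.57 × 0.09 = $406.04
457(b) deferral: $4,511.57 × 0.09 = $406.04
Pre-tax total = $406.04 + $406.04 = $812.08
Taxable wages = $4,511.57 − $812.08 = $3,699.49
City income tax: $3,699.49 × 0.04 = $147.98
Federal tax withheld: $3,699.49 × 0.26 = $961.87
State withholding: $3,699.49 × 0.0476 = $176.10
State unemployment insurance (employee share): $4,511.57 × 0.01 = $45.12
Medicare: $4,511.57 × 0.0225 = $101.51
Social Security (OASDI): $4,511.57 × 0.074 = $333.86
Legal plan premium: $70.09
Total deductions = $406.04 + $406.04 + $147.98 + $961.87 + $176.10 + $45.12 + $101.51 + $333.86 + $70.09 = $2,648.61
Net pay = $4,511.57 − $2,648.61 = $1,862.96

$1,862.96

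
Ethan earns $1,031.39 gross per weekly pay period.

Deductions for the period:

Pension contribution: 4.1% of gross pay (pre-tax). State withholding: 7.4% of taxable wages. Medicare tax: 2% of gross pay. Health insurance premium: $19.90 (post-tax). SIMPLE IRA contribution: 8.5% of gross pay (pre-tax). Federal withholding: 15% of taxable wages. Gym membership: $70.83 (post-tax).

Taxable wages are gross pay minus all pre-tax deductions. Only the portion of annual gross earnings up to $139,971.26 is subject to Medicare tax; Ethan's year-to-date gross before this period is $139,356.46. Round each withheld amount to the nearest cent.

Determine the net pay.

Pension contribution: $1,031.39 × 0.041 = $42.29
SIMPLE IRA contribution: $1,031.39 × 0.085 = $87.67
Pre-tax total = $42.29 + $87.67 = $129.96
Taxable wages = $1,031.39 − $129.96 = $901.43
Federal withholding: $901.43 × 0.15 = $135.21
State withholding: $901.43 × 0.074 = $66.71
Medicare tax: only $139,971.26 − $139,356.46 = $614.80 of this check is subject → $614.80 × 0.02 = $12.30
Gym membership: $70.83
Health insurance premium: $19.90
Total deductions = $42.29 + $87.67 + $135.21 + $66.71 + $12.30 + $70.83 + $19.90 = $434.91
Net pay = $1,031.39 − $434.91 = $596.48

$596.48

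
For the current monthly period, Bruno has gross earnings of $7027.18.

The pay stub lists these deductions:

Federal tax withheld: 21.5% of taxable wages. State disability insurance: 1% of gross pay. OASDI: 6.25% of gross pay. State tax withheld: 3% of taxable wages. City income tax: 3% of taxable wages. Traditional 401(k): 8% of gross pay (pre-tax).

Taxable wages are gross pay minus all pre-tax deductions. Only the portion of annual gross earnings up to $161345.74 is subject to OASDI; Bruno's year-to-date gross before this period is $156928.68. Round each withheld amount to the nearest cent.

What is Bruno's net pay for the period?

$4340.79

Traditional 401(k): $7027.18 × 0.08 = $562.17
Taxable wages = $7027.18 − $562.17 = $6465.01
Federal tax withheld: $6465.01 × 0.215 = $1389.98
State tax withheld: $6465.01 × 0.03 = $193.95
City income tax: $6465.01 × 0.03 = $193.95
State disability insurance: $7027.18 × 0.01 = $70.27
OASDI: only $161345.74 − $156928.68 = $4417.06 of this check is subject → $4417.06 × 0.0625 = $276.07
Total deductions = $562.17 + $1389.98 + $193.95 + $193.95 + $70.27 + $276.07 = $2686.39
Net pay = $7027.18 − $2686.39 = $4340.79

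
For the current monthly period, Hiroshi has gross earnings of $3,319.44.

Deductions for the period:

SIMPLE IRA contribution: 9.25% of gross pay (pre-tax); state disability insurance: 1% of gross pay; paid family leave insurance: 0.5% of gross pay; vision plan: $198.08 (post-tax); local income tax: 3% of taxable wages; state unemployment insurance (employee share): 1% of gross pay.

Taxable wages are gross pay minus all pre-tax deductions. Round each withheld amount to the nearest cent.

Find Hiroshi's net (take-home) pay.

$2,640.96

SIMPLE IRA contribution: $3,319.44 × 0.0925 = $307.05
Taxable wages = $3,319.44 − $307.05 = $3,012.39
Local income tax: $3,012.39 × 0.03 = $90.37
State unemployment insurance (employee share): $3,319.44 × 0.01 = $33.19
Paid family leave insurance: $3,319.44 × 0.005 = $16.60
State disability insurance: $3,319.44 × 0.01 = $33.19
Vision plan: $198.08
Total deductions = $307.05 + $90.37 + $33.19 + $16.60 + $33.19 + $198.08 = $678.48
Net pay = $3,319.44 − $678.48 = $2,640.96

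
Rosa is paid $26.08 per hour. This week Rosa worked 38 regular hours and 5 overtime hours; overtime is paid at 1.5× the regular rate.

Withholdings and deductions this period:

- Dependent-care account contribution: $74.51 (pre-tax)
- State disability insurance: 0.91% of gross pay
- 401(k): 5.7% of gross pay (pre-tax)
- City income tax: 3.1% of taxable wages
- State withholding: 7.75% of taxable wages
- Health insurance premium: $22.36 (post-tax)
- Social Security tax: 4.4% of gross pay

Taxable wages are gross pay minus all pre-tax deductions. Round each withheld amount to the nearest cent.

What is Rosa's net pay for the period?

$845.79

Regular pay: 38 × $26.08 = $991.04
Overtime pay: 5 × $26.08 × 1.5 = $195.60
Gross pay = $991.04 + $195.60 = $1,186.64
Dependent-care account contribution: $74.51
401(k): $1,186.64 × 0.057 = $67.64
Pre-tax total = $74.51 + $67.64 = $142.15
Taxable wages = $1,186.64 − $142.15 = $1,044.49
City income tax: $1,044.49 × 0.031 = $32.38
State withholding: $1,044.49 × 0.0775 = $80.95
State disability insurance: $1,186.64 × 0.0091 = $10.80
Social Security tax: $1,186.64 × 0.044 = $52.21
Health insurance premium: $22.36
Total deductions = $74.51 + $67.64 + $32.38 + $80.95 + $10.80 + $52.21 + $22.36 = $340.85
Net pay = $1,186.64 − $340.85 = $845.79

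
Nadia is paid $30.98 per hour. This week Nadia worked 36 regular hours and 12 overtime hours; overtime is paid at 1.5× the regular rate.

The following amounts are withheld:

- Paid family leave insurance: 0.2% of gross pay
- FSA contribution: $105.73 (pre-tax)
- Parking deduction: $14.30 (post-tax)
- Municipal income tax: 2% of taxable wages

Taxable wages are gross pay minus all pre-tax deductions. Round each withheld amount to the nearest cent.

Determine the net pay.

$1,518.20

Regular pay: 36 × $30.98 = $1,115.28
Overtime pay: 12 × $30.98 × 1.5 = $557.64
Gross pay = $1,115.28 + $557.64 = $1,672.92
FSA contribution: $105.73
Taxable wages = $1,672.92 − $105.73 = $1,567.19
Municipal income tax: $1,567.19 × 0.02 = $31.34
Paid family leave insurance: $1,672.92 × 0.002 = $3.35
Parking deduction: $14.30
Total deductions = $105.73 + $31.34 + $3.35 + $14.30 = $154.72
Net pay = $1,672.92 − $154.72 = $1,518.20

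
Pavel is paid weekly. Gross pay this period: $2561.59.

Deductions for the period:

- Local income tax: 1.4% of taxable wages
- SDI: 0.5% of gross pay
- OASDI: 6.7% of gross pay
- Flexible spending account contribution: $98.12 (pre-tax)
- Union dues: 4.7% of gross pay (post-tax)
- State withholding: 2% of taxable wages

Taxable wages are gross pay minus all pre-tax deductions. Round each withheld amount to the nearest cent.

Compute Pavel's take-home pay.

$2074.88

Flexible spending account contribution: $98.12
Taxable wages = $2561.59 − $98.12 = $2463.47
State withholding: $2463.47 × 0.02 = $49.27
Local income tax: $2463.47 × 0.014 = $34.49
OASDI: $2561.59 × 0.067 = $171.63
SDI: $2561.59 × 0.005 = $12.81
Union dues: $2561.59 × 0.047 = $120.39
Total deductions = $98.12 + $49.27 + $34.49 + $171.63 + $12.81 + $120.39 = $486.71
Net pay = $2561.59 − $486.71 = $2074.88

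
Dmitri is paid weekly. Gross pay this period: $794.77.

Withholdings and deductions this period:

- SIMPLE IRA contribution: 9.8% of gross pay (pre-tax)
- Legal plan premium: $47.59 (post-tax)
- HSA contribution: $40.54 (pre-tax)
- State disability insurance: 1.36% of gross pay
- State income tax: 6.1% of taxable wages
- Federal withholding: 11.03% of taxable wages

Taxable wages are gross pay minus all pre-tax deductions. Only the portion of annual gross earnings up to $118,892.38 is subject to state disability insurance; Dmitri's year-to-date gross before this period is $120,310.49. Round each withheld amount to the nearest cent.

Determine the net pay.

$512.89

SIMPLE IRA contribution: $794.77 × 0.098 = $77.89
HSA contribution: $40.54
Pre-tax total = $77.89 + $40.54 = $118.43
Taxable wages = $794.77 − $118.43 = $676.34
Federal withholding: $676.34 × 0.1103 = $74.60
State income tax: $676.34 × 0.061 = $41.26
State disability insurance: annual cap $118,892.38 already reached (YTD $120,310.49), so $0.00
Legal plan premium: $47.59
Total deductions = $77.89 + $40.54 + $74.60 + $41.26 + $0.00 + $47.59 = $281.88
Net pay = $794.77 − $281.88 = $512.89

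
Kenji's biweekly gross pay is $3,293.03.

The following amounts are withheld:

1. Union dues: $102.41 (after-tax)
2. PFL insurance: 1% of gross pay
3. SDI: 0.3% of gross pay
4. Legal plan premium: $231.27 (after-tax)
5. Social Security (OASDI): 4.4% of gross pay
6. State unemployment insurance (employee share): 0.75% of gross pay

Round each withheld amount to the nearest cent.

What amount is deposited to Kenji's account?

SDI: $3,293.03 × 0.003 = $9.88
PFL insurance: $3,293.03 × 0.01 = $32.93
Social Security (OASDI): $3,293.03 × 0.044 = $144.89
State unemployment insurance (employee share): $3,293.03 × 0.0075 = $24.70
Legal plan premium: $231.27
Union dues: $102.41
Total deductions = $9.88 + $32.93 + $144.89 + $24.70 + $231.27 + $102.41 = $546.08
Net pay = $3,293.03 − $546.08 = $2,746.95

$2,746.95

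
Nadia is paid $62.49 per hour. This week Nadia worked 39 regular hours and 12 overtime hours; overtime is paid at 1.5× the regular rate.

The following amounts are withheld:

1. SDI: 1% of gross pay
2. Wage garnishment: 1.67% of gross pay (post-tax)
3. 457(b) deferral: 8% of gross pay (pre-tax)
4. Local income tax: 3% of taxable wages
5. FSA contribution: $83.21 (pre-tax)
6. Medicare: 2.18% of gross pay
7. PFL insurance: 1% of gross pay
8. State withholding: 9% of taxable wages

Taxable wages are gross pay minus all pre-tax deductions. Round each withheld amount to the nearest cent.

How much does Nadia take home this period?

$2,602.15

Regular pay: 39 × $62.49 = $2,437.11
Overtime pay: 12 × $62.49 × 1.5 = $1,124.82
Gross pay = $2,437.11 + $1,124.82 = $3,561.93
FSA contribution: $83.21
457(b) deferral: $3,561.93 × 0.08 = $284.95
Pre-tax total = $83.21 + $284.95 = $368.16
Taxable wages = $3,561.93 − $368.16 = $3,193.77
State withholding: $3,193.77 × 0.09 = $287.44
Local income tax: $3,193.77 × 0.03 = $95.81
Medicare: $3,561.93 × 0.0218 = $77.65
PFL insurance: $3,561.93 × 0.01 = $35.62
SDI: $3,561.93 × 0.01 = $35.62
Wage garnishment: $3,561.93 × 0.0167 = $59.48
Total deductions = $83.21 + $284.95 + $287.44 + $95.81 + $77.65 + $35.62 + $35.62 + $59.48 = $959.78
Net pay = $3,561.93 − $959.78 = $2,602.15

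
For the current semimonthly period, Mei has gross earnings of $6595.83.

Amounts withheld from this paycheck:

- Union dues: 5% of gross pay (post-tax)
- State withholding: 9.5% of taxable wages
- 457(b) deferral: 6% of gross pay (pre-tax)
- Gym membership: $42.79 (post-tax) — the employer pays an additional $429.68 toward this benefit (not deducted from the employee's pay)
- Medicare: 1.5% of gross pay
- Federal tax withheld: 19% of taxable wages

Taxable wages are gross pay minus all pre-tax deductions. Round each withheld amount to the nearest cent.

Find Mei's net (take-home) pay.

$3961.53

457(b) deferral: $6595.83 × 0.06 = $395.75
Taxable wages = $6595.83 − $395.75 = $6200.08
State withholding: $6200.08 × 0.095 = $589.01
Federal tax withheld: $6200.08 × 0.19 = $1178.02
Medicare: $6595.83 × 0.015 = $98.94
Union dues: $6595.83 × 0.05 = $329.79
Gym membership: $42.79
(Employer's $429.68 toward gym membership is not withheld from the employee.)
Total deductions = $395.75 + $589.01 + $1178.02 + $98.94 + $329.79 + $42.79 = $2634.30
Net pay = $6595.83 − $2634.30 = $3961.53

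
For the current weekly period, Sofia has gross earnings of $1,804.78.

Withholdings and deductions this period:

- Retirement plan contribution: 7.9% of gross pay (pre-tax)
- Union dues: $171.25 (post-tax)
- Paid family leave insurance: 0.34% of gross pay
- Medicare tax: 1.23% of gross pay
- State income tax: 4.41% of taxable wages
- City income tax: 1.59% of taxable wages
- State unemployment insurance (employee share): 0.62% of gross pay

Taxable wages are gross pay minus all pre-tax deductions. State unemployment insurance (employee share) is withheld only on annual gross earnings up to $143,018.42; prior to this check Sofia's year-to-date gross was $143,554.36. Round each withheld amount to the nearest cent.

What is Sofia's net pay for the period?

Retirement plan contribution: $1,804.78 × 0.079 = $142.58
Taxable wages = $1,804.78 − $142.58 = $1,662.20
State income tax: $1,662.20 × 0.0441 = $73.30
City income tax: $1,662.20 × 0.0159 = $26.43
State unemployment insurance (employee share): annual cap $143,018.42 already reached (YTD $143,554.36), so $0.00
Paid family leave insurance: $1,804.78 × 0.0034 = $6.14
Medicare tax: $1,804.78 × 0.0123 = $22.20
Union dues: $171.25
Total deductions = $142.58 + $73.30 + $26.43 + $0.00 + $6.14 + $22.20 + $171.25 = $441.90
Net pay = $1,804.78 − $441.90 = $1,362.88

$1,362.88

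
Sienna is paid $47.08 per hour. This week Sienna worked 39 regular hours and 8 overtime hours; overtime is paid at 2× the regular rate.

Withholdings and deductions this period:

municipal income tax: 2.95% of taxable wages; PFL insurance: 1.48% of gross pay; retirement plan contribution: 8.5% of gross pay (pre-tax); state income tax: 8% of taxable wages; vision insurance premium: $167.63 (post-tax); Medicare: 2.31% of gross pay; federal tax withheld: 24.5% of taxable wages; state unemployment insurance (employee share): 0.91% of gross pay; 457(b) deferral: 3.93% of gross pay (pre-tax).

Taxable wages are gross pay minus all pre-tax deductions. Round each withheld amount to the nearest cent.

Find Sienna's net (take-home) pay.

$1,174.37

Regular pay: 39 × $47.08 = $1,836.12
Overtime pay: 8 × $47.08 × 2 = $753.28
Gross pay = $1,836.12 + $753.28 = $2,589.40
Retirement plan contribution: $2,589.40 × 0.085 = $220.10
457(b) deferral: $2,589.40 × 0.0393 = $101.76
Pre-tax total = $220.10 + $101.76 = $321.86
Taxable wages = $2,589.40 − $321.86 = $2,267.54
Federal tax withheld: $2,267.54 × 0.245 = $555.55
State income tax: $2,267.54 × 0.08 = $181.40
Municipal income tax: $2,267.54 × 0.0295 = $66.89
State unemployment insurance (employee share): $2,589.40 × 0.0091 = $23.56
PFL insurance: $2,589.40 × 0.0148 = $38.32
Medicare: $2,589.40 × 0.0231 = $59.82
Vision insurance premium: $167.63
Total deductions = $220.10 + $101.76 + $555.55 + $181.40 + $66.89 + $23.56 + $38.32 + $59.82 + $167.63 = $1,415.03
Net pay = $2,589.40 − $1,415.03 = $1,174.37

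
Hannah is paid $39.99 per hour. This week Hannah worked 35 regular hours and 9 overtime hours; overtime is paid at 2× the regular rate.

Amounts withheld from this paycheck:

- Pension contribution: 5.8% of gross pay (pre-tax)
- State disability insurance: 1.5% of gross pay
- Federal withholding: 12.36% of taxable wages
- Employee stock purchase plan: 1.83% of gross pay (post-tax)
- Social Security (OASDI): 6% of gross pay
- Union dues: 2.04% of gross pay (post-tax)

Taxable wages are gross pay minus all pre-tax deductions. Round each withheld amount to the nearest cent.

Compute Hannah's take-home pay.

$1508.78

Regular pay: 35 × $39.99 = $1399.65
Overtime pay: 9 × $39.99 × 2 = $719.82
Gross pay = $1399.65 + $719.82 = $2119.47
Pension contribution: $2119.47 × 0.058 = $122.93
Taxable wages = $2119.47 − $122.93 = $1996.54
Federal withholding: $1996.54 × 0.1236 = $246.77
State disability insurance: $2119.47 × 0.015 = $31.79
Social Security (OASDI): $2119.47 × 0.06 = $127.17
Employee stock purchase plan: $2119.47 × 0.0183 = $38.79
Union dues: $2119.47 × 0.0204 = $43.24
Total deductions = $122.93 + $246.77 + $31.79 + $127.17 + $38.79 + $43.24 = $610.69
Net pay = $2119.47 − $610.69 = $1508.78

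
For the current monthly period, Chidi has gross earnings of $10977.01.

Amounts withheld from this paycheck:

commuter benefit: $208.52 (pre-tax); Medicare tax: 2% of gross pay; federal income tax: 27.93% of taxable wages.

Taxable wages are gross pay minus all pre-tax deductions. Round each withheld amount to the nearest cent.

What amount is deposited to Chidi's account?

Commuter benefit: $208.52
Taxable wages = $10977.01 − $208.52 = $10768.49
Federal income tax: $10768.49 × 0.2793 = $3007.64
Medicare tax: $10977.01 × 0.02 = $219.54
Total deductions = $208.52 + $3007.64 + $219.54 = $3435.70
Net pay = $10977.01 − $3435.70 = $7541.31

$7541.31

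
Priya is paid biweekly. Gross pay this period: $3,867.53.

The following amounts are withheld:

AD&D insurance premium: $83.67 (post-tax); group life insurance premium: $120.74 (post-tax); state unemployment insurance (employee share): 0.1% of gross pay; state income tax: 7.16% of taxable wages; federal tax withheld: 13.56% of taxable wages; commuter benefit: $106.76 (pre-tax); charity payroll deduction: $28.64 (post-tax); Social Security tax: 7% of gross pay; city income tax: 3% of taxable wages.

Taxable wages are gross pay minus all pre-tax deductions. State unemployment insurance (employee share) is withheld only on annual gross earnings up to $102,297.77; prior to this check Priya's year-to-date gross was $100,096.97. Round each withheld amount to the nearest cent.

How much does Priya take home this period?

Commuter benefit: $106.76
Taxable wages = $3,867.53 − $106.76 = $3,760.77
State income tax: $3,760.77 × 0.0716 = $269.27
Federal tax withheld: $3,760.77 × 0.1356 = $509.96
City income tax: $3,760.77 × 0.03 = $112.82
State unemployment insurance (employee share): only $102,297.77 − $100,096.97 = $2,200.80 of this check is subject → $2,200.80 × 0.001 = $2.20
Social Security tax: $3,867.53 × 0.07 = $270.73
Charity payroll deduction: $28.64
AD&D insurance premium: $83.67
Group life insurance premium: $120.74
Total deductions = $106.76 + $269.27 + $509.96 + $112.82 + $2.20 + $270.73 + $28.64 + $83.67 + $120.74 = $1,504.79
Net pay = $3,867.53 − $1,504.79 = $2,362.74

$2,362.74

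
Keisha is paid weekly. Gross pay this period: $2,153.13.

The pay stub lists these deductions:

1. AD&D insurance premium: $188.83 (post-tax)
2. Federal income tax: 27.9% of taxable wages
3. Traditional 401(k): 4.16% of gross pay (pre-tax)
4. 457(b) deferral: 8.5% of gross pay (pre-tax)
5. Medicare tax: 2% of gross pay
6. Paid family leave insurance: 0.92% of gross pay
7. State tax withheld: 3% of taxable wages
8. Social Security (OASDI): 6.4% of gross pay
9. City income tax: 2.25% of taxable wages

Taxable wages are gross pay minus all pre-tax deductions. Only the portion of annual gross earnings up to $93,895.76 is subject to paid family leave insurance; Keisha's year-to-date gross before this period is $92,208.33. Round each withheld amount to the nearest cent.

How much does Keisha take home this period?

$871.93

Traditional 401(k): $2,153.13 × 0.0416 = $89.57
457(b) deferral: $2,153.13 × 0.085 = $183.02
Pre-tax total = $89.57 + $183.02 = $272.59
Taxable wages = $2,153.13 − $272.59 = $1,880.54
Federal income tax: $1,880.54 × 0.279 = $524.67
City income tax: $1,880.54 × 0.0225 = $42.31
State tax withheld: $1,880.54 × 0.03 = $56.42
Paid family leave insurance: only $93,895.76 − $92,208.33 = $1,687.43 of this check is subject → $1,687.43 × 0.0092 = $15.52
Medicare tax: $2,153.13 × 0.02 = $43.06
Social Security (OASDI): $2,153.13 × 0.064 = $137.80
AD&D insurance premium: $188.83
Total deductions = $89.57 + $183.02 + $524.67 + $42.31 + $56.42 + $15.52 + $43.06 + $137.80 + $188.83 = $1,281.20
Net pay = $2,153.13 − $1,281.20 = $871.93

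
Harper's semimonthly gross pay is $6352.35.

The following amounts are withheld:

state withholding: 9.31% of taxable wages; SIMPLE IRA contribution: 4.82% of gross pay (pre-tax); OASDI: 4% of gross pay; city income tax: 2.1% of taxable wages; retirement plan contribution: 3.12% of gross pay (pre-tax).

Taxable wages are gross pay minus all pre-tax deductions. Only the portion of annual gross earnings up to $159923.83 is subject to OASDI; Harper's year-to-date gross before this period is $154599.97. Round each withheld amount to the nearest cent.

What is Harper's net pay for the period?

$4967.77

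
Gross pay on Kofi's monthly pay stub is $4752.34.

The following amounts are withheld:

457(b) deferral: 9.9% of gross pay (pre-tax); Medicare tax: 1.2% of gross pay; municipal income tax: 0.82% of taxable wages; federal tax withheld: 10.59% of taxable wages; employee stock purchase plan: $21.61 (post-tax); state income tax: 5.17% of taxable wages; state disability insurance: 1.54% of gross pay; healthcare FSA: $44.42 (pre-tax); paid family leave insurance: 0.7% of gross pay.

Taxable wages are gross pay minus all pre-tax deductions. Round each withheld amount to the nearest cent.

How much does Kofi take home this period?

457(b) deferral: $4752.34 × 0.099 = $470.48
Healthcare FSA: $44.42
Pre-tax total = $470.48 + $44.42 = $514.90
Taxable wages = $4752.34 − $514.90 = $4237.44
Municipal income tax: $4237.44 × 0.0082 = $34.75
Federal tax withheld: $4237.44 × 0.1059 = $448.74
State income tax: $4237.44 × 0.0517 = $219.08
Paid family leave insurance: $4752.34 × 0.007 = $33.27
Medicare tax: $4752.34 × 0.012 = $57.03
State disability insurance: $4752.34 × 0.0154 = $73.19
Employee stock purchase plan: $21.61
Total deductions = $470.48 + $44.42 + $34.75 + $448.74 + $219.08 + $33.27 + $57.03 + $73.19 + $21.61 = $1402.57
Net pay = $4752.34 − $1402.57 = $3349.77

$3349.77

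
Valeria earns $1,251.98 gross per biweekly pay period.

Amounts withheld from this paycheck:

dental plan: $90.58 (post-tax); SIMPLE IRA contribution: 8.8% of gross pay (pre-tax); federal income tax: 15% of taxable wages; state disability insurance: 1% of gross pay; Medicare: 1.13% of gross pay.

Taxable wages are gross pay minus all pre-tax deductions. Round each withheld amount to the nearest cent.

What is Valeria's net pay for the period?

SIMPLE IRA contribution: $1,251.98 × 0.088 = $110.17
Taxable wages = $1,251.98 − $110.17 = $1,141.81
Federal income tax: $1,141.81 × 0.15 = $171.27
State disability insurance: $1,251.98 × 0.01 = $12.52
Medicare: $1,251.98 × 0.0113 = $14.15
Dental plan: $90.58
Total deductions = $110.17 + $171.27 + $12.52 + $14.15 + $90.58 = $398.69
Net pay = $1,251.98 − $398.69 = $853.29

$853.29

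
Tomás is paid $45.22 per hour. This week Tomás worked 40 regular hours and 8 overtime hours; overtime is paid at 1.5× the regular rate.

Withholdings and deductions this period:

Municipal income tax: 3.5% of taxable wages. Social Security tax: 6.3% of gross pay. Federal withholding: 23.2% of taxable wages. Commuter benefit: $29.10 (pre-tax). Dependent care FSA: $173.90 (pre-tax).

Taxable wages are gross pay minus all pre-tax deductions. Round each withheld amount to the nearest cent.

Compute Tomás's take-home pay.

$1,426.66

Regular pay: 40 × $45.22 = $1,808.80
Overtime pay: 8 × $45.22 × 1.5 = $542.64
Gross pay = $1,808.80 + $542.64 = $2,351.44
Commuter benefit: $29.10
Dependent care FSA: $173.90
Pre-tax total = $29.10 + $173.90 = $203.00
Taxable wages = $2,351.44 − $203.00 = $2,148.44
Federal withholding: $2,148.44 × 0.232 = $498.44
Municipal income tax: $2,148.44 × 0.035 = $75.20
Social Security tax: $2,351.44 × 0.063 = $148.14
Total deductions = $29.10 + $173.90 + $498.44 + $75.20 + $148.14 = $924.78
Net pay = $2,351.44 − $924.78 = $1,426.66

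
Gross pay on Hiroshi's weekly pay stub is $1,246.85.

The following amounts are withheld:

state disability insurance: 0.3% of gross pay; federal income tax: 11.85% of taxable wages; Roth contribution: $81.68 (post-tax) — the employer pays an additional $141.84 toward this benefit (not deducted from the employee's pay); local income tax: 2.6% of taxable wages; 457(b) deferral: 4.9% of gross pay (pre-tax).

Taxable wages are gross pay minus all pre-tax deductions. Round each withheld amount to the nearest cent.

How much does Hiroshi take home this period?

$928.99

457(b) deferral: $1,246.85 × 0.049 = $61.10
Taxable wages = $1,246.85 − $61.10 = $1,185.75
Federal income tax: $1,185.75 × 0.1185 = $140.51
Local income tax: $1,185.75 × 0.026 = $30.83
State disability insurance: $1,246.85 × 0.003 = $3.74
Roth contribution: $81.68
(Employer's $141.84 toward Roth contribution is not withheld from the employee.)
Total deductions = $61.10 + $140.51 + $30.83 + $3.74 + $81.68 = $317.86
Net pay = $1,246.85 − $317.86 = $928.99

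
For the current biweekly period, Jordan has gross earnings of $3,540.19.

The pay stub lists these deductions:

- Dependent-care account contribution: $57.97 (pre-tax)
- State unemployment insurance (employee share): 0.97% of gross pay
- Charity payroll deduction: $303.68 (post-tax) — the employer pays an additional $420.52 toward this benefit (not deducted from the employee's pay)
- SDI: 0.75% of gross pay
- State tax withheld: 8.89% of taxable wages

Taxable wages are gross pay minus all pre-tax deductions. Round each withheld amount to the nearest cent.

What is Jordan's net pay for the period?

$2,808.08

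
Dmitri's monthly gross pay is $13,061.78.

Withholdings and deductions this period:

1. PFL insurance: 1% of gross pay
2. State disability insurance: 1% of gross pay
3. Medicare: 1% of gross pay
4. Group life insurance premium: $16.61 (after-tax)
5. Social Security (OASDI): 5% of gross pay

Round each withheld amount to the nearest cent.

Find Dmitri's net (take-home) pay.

Social Security (OASDI): $13,061.78 × 0.05 = $653.09
PFL insurance: $13,061.78 × 0.01 = $130.62
Medicare: $13,061.78 × 0.01 = $130.62
State disability insurance: $13,061.78 × 0.01 = $130.62
Group life insurance premium: $16.61
Total deductions = $653.09 + $130.62 + $130.62 + $130.62 + $16.61 = $1,061.56
Net pay = $13,061.78 − $1,061.56 = $12,000.22

$12,000.22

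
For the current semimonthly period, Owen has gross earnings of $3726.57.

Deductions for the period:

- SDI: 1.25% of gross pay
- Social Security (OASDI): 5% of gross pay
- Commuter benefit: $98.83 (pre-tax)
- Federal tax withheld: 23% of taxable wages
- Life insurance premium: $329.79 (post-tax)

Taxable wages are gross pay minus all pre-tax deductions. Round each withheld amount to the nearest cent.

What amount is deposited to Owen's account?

Commuter benefit: $98.83
Taxable wages = $3726.57 − $98.83 = $3627.74
Federal tax withheld: $3627.74 × 0.23 = $834.38
SDI: $3726.57 × 0.0125 = $46.58
Social Security (OASDI): $3726.57 × 0.05 = $186.33
Life insurance premium: $329.79
Total deductions = $98.83 + $834.38 + $46.58 + $186.33 + $329.79 = $1495.91
Net pay = $3726.57 − $1495.91 = $2230.66

$2230.66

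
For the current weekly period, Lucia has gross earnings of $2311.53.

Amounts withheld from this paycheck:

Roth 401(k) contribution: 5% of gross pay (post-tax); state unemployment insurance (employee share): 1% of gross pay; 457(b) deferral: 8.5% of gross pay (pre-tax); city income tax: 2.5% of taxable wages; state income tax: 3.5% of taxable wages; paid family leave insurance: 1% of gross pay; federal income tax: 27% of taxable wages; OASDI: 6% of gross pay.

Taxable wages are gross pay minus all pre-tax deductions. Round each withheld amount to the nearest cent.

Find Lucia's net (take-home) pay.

457(b) deferral: $2311.53 × 0.085 = $196.48
Taxable wages = $2311.53 − $196.48 = $2115.05
City income tax: $2115.05 × 0.025 = $52.88
Federal income tax: $2115.05 × 0.27 = $571.06
State income tax: $2115.05 × 0.035 = $74.03
OASDI: $2311.53 × 0.06 = $138.69
State unemployment insurance (employee share): $2311.53 × 0.01 = $23.12
Paid family leave insurance: $2311.53 × 0.01 = $23.12
Roth 401(k) contribution: $2311.53 × 0.05 = $115.58
Total deductions = $196.48 + $52.88 + $571.06 + $74.03 + $138.69 + $23.12 + $23.12 + $115.58 = $1194.96
Net pay = $2311.53 − $1194.96 = $1116.57

$1116.57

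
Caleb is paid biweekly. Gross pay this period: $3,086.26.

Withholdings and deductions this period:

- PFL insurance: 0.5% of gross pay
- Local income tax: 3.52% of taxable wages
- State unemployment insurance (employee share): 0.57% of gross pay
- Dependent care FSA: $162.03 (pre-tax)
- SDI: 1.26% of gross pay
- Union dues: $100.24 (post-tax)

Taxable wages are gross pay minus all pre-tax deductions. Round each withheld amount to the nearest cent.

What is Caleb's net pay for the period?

$2,649.15

Dependent care FSA: $162.03
Taxable wages = $3,086.26 − $162.03 = $2,924.23
Local income tax: $2,924.23 × 0.0352 = $102.93
State unemployment insurance (employee share): $3,086.26 × 0.0057 = $17.59
SDI: $3,086.26 × 0.0126 = $38.89
PFL insurance: $3,086.26 × 0.005 = $15.43
Union dues: $100.24
Total deductions = $162.03 + $102.93 + $17.59 + $38.89 + $15.43 + $100.24 = $437.11
Net pay = $3,086.26 − $437.11 = $2,649.15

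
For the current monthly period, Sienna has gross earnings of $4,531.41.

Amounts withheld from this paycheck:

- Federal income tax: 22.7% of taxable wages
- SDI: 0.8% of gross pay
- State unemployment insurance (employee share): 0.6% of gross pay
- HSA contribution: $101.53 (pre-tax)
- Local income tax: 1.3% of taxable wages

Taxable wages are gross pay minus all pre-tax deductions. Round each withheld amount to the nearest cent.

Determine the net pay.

HSA contribution: $101.53
Taxable wages = $4,531.41 − $101.53 = $4,429.88
Local income tax: $4,429.88 × 0.013 = $57.59
Federal income tax: $4,429.88 × 0.227 = $1,005.58
SDI: $4,531.41 × 0.008 = $36.25
State unemployment insurance (employee share): $4,531.41 × 0.006 = $27.19
Total deductions = $101.53 + $57.59 + $1,005.58 + $36.25 + $27.19 = $1,228.14
Net pay = $4,531.41 − $1,228.14 = $3,303.27

$3,303.27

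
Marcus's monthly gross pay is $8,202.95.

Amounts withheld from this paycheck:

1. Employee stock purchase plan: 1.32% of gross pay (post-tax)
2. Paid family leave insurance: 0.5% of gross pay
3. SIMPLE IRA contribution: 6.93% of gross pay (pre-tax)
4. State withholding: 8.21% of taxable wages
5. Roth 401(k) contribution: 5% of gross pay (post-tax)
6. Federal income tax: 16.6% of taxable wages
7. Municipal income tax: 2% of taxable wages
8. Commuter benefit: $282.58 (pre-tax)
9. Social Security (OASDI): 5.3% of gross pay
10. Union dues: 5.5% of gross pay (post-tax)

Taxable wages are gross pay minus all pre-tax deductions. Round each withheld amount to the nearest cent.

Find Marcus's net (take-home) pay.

$3,935.50

SIMPLE IRA contribution: $8,202.95 × 0.0693 = $568.46
Commuter benefit: $282.58
Pre-tax total = $568.46 + $282.58 = $851.04
Taxable wages = $8,202.95 − $851.04 = $7,351.91
Municipal income tax: $7,351.91 × 0.02 = $147.04
Federal income tax: $7,351.91 × 0.166 = $1,220.42
State withholding: $7,351.91 × 0.0821 = $603.59
Paid family leave insurance: $8,202.95 × 0.005 = $41.01
Social Security (OASDI): $8,202.95 × 0.053 = $434.76
Employee stock purchase plan: $8,202.95 × 0.0132 = $108.28
Union dues: $8,202.95 × 0.055 = $451.16
Roth 401(k) contribution: $8,202.95 × 0.05 = $410.15
Total deductions = $568.46 + $282.58 + $147.04 + $1,220.42 + $603.59 + $41.01 + $434.76 + $108.28 + $451.16 + $410.15 = $4,267.45
Net pay = $8,202.95 − $4,267.45 = $3,935.50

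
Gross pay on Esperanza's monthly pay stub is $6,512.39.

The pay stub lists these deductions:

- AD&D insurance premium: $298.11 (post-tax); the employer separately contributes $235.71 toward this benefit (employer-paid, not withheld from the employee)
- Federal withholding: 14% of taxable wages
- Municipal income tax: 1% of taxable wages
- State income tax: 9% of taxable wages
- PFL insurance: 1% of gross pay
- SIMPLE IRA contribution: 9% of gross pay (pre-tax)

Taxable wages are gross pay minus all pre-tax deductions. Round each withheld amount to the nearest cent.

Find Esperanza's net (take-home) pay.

SIMPLE IRA contribution: $6,512.39 × 0.09 = $586.12
Taxable wages = $6,512.39 − $586.12 = $5,926.27
Municipal income tax: $5,926.27 × 0.01 = $59.26
Federal withholding: $5,926.27 × 0.14 = $829.68
State income tax: $5,926.27 × 0.09 = $533.36
PFL insurance: $6,512.39 × 0.01 = $65.12
AD&D insurance premium: $298.11
(Employer's $235.71 toward AD&D insurance premium is not withheld from the employee.)
Total deductions = $586.12 + $59.26 + $829.68 + $533.36 + $65.12 + $298.11 = $2,371.65
Net pay = $6,512.39 − $2,371.65 = $4,140.74

$4,140.74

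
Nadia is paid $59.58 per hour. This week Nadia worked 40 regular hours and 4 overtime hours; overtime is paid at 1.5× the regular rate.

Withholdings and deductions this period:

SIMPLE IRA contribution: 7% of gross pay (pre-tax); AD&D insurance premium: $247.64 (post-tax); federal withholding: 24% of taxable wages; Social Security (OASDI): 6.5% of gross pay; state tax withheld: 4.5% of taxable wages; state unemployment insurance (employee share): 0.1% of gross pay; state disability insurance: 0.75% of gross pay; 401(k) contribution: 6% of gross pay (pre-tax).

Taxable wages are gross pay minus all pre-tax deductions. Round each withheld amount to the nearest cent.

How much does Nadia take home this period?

Regular pay: 40 × $59.58 = $2,383.20
Overtime pay: 4 × $59.58 × 1.5 = $357.48
Gross pay = $2,383.20 + $357.48 = $2,740.68
401(k) contribution: $2,740.68 × 0.06 = $164.44
SIMPLE IRA contribution: $2,740.68 × 0.07 = $191.85
Pre-tax total = $164.44 + $191.85 = $356.29
Taxable wages = $2,740.68 − $356.29 = $2,384.39
State tax withheld: $2,384.39 × 0.045 = $107.30
Federal withholding: $2,384.39 × 0.24 = $572.25
State disability insurance: $2,740.68 × 0.0075 = $20.56
State unemployment insurance (employee share): $2,740.68 × 0.001 = $2.74
Social Security (OASDI): $2,740.68 × 0.065 = $178.14
AD&D insurance premium: $247.64
Total deductions = $164.44 + $191.85 + $107.30 + $572.25 + $20.56 + $2.74 + $178.14 + $247.64 = $1,484.92
Net pay = $2,740.68 − $1,484.92 = $1,255.76

$1,255.76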